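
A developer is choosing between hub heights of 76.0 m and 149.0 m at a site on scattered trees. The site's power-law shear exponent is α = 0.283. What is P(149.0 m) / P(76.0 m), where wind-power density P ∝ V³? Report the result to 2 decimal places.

1.77

Speed ratio: V_B/V_A = (z_B/z_A)^α = (149.0/76.0)^0.283 = (1.9605)^0.283 = 1.20988
Power-density ratio: P_B/P_A = (V_B/V_A)³ = (1.20988)³ = 1.77102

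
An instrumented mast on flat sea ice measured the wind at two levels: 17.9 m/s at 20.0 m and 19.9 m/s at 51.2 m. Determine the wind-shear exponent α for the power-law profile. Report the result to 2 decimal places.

Power law: V₂/V₁ = (z₂/z₁)^α ⇒ α = ln(V₂/V₁) / ln(z₂/z₁)
α = ln(19.9/17.9) / ln(51.2/20.0) = ln(1.1117) / ln(2.5600)
  = 0.10592 / 0.94001 = 0.11268

α ≈ 0.11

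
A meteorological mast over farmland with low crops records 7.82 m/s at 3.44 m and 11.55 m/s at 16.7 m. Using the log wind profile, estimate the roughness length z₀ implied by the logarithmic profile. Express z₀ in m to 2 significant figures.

Log law: V(z) ∝ ln(z/z₀). With r = V₁/V₂ = 7.82/11.55 = 0.67706,
r · ln(z₂/z₀) = ln(z₁/z₀) ⇒ ln z₀ = (ln z₁ − r·ln z₂)/(1 − r)
ln z₀ = (1.23547 − 0.67706×2.81541) / 0.32294 = -2.0769
z₀ = exp(-2.0769) = 0.1253 m

z₀ ≈ 0.13 m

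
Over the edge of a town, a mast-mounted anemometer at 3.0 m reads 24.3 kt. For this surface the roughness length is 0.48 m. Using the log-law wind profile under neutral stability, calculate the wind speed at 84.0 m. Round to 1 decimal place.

Log law: V(z) ∝ ln(z/z₀), so V₂/V₁ = ln(z₂/z₀) / ln(z₁/z₀).
ln(84.0/0.48) = 5.1648, ln(3.0/0.48) = 1.8326
V₂ = 24.3 × 5.1648/1.8326 = 24.3 × 2.8183 = 68.4850 kt

68.5 kt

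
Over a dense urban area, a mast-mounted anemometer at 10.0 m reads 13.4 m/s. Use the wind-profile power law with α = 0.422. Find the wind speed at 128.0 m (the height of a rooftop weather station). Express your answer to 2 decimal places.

Power-law profile: V₂ = V₁ · (z₂/z₁)^α
V₂ = 13.4 × (128.0/10.0)^0.422 = 13.4 × (12.8000)^0.422
    = 13.4 × 2.9325 = 39.2959 m/s

39.30 m/s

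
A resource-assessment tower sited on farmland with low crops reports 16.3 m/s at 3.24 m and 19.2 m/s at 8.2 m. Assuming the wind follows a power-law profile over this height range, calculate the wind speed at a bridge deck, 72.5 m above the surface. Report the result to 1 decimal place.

First find α: α = ln(V₂/V₁)/ln(z₂/z₁) = ln(19.2/16.3)/ln(8.2/3.24) = 0.16375/0.92856 = 0.1763
Extrapolate from 8.2 m to 72.5 m: V₃ = 19.2 × (72.5/8.2)^0.1763 = 19.2 × 1.4686 = 28.1977 m/s

28.2 m/s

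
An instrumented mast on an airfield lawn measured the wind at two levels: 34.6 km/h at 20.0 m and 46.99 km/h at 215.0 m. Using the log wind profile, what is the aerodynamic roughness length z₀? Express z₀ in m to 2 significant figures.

Log law: V(z) ∝ ln(z/z₀). With r = V₁/V₂ = 34.6/46.99 = 0.73633,
r · ln(z₂/z₀) = ln(z₁/z₀) ⇒ ln z₀ = (ln z₁ − r·ln z₂)/(1 − r)
ln z₀ = (2.99573 − 0.73633×5.37064) / 0.26367 = -3.6364
z₀ = exp(-3.6364) = 0.02635 m

z₀ ≈ 0.026 m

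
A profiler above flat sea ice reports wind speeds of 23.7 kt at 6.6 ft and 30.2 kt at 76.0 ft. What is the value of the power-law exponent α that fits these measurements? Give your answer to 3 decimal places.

α ≈ 0.099

Power law: V₂/V₁ = (z₂/z₁)^α ⇒ α = ln(V₂/V₁) / ln(z₂/z₁)
α = ln(30.2/23.7) / ln(76.0/6.6) = ln(1.2743) / ln(11.5152)
  = 0.24237 / 2.44366 = 0.09918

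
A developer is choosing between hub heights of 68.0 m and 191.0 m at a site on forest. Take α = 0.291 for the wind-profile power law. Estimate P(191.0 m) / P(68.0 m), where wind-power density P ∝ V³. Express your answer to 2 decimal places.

Speed ratio: V_B/V_A = (z_B/z_A)^α = (191.0/68.0)^0.291 = (2.8088)^0.291 = 1.35058
Power-density ratio: P_B/P_A = (V_B/V_A)³ = (1.35058)³ = 2.46355

2.46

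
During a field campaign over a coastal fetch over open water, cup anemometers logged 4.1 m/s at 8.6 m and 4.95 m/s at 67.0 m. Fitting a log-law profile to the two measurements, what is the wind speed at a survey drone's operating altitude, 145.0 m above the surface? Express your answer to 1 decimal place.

Log law: V ∝ ln(z/z₀). From the pair, with r = V₁/V₂ = 0.82828,
ln z₀ = (ln z₁ − r·ln z₂)/(1 − r) = (2.1518 − 0.82828×4.2047)/0.17172 = -7.7506 → z₀ = 0.0004305 m
V₃ = V₁ · ln(z₃/z₀)/ln(z₁/z₀) = 4.1 × 12.7273/9.9024 = 5.2697 m/s

5.3 m/s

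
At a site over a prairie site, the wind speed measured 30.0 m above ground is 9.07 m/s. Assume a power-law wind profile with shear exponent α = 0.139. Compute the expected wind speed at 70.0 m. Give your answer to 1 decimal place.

10.2 m/s

Power-law profile: V₂ = V₁ · (z₂/z₁)^α
V₂ = 9.07 × (70.0/30.0)^0.139 = 9.07 × (2.3333)^0.139
    = 9.07 × 1.1250 = 10.2037 m/s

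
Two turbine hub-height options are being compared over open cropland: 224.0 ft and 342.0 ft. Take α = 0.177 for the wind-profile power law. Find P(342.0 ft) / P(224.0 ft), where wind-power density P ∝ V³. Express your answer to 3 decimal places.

Speed ratio: V_B/V_A = (z_B/z_A)^α = (342.0/224.0)^0.177 = (1.5268)^0.177 = 1.07778
Power-density ratio: P_B/P_A = (V_B/V_A)³ = (1.07778)³ = 1.25195

1.252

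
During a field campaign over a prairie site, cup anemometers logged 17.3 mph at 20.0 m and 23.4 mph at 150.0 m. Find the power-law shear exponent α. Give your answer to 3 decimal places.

α ≈ 0.150

Power law: V₂/V₁ = (z₂/z₁)^α ⇒ α = ln(V₂/V₁) / ln(z₂/z₁)
α = ln(23.4/17.3) / ln(150.0/20.0) = ln(1.3526) / ln(7.5000)
  = 0.30203 / 2.01490 = 0.14990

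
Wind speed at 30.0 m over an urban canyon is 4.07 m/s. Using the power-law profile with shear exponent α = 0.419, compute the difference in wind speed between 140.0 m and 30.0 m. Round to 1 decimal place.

Power law: V₂ = V₁ · (z₂/z₁)^α = 4.07 × (4.6667)^0.419 = 7.7608 m/s
ΔV = 7.7608 − 4.07 = 3.6908 m/s

3.7 m/s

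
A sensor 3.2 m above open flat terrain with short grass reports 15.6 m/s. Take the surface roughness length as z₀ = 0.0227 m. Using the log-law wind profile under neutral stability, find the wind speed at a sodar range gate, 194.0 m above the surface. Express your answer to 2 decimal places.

28.54 m/s

Log law: V(z) ∝ ln(z/z₀), so V₂/V₁ = ln(z₂/z₀) / ln(z₁/z₀).
ln(194.0/0.0227) = 9.0532, ln(3.2/0.0227) = 4.9485
V₂ = 15.6 × 9.0532/4.9485 = 15.6 × 1.8295 = 28.5399 m/s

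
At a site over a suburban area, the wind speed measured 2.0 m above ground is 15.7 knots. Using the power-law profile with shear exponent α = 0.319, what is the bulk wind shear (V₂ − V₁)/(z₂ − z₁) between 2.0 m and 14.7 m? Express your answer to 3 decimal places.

1.100 knots/m

Power law: V₂ = V₁ · (z₂/z₁)^α = 15.7 × (7.3500)^0.319 = 29.6651 knots
ΔV/Δz = (29.6651 − 15.7)/(14.7 − 2.0) = 13.9651/12.7000 = 1.09961 knots/m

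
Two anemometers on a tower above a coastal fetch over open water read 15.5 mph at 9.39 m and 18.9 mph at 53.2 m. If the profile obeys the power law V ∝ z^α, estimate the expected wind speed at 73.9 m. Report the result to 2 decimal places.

19.62 mph

First find α: α = ln(V₂/V₁)/ln(z₂/z₁) = ln(18.9/15.5)/ln(53.2/9.39) = 0.19832/1.73441 = 0.1143
Extrapolate from 53.2 m to 73.9 m: V₃ = 18.9 × (73.9/53.2)^0.1143 = 18.9 × 1.0383 = 19.6238 mph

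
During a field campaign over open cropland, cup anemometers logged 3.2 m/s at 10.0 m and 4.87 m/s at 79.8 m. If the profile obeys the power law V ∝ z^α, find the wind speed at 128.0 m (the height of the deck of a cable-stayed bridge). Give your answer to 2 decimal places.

5.36 m/s

First find α: α = ln(V₂/V₁)/ln(z₂/z₁) = ln(4.87/3.2)/ln(79.8/10.0) = 0.41994/2.07694 = 0.2022
Extrapolate from 79.8 m to 128.0 m: V₃ = 4.87 × (128.0/79.8)^0.2022 = 4.87 × 1.1003 = 5.3582 m/s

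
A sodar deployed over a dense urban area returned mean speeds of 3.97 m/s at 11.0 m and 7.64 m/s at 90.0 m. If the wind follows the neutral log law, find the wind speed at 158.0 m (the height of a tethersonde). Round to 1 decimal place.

8.6 m/s

Log law: V ∝ ln(z/z₀). From the pair, with r = V₁/V₂ = 0.51963,
ln z₀ = (ln z₁ − r·ln z₂)/(1 − r) = (2.3979 − 0.51963×4.4998)/0.48037 = 0.1242 → z₀ = 1.132 m
V₃ = V₁ · ln(z₃/z₀)/ln(z₁/z₀) = 3.97 × 4.9384/2.2737 = 8.6226 m/s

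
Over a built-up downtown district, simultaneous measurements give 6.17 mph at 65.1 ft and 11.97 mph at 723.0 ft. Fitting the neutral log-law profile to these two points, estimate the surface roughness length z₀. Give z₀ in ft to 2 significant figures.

z₀ ≈ 5.0 ft

Log law: V(z) ∝ ln(z/z₀). With r = V₁/V₂ = 6.17/11.97 = 0.51546,
r · ln(z₂/z₀) = ln(z₁/z₀) ⇒ ln z₀ = (ln z₁ − r·ln z₂)/(1 − r)
ln z₀ = (4.17592 − 0.51546×6.58341) / 0.48454 = 1.6149
z₀ = exp(1.6149) = 5.027 ft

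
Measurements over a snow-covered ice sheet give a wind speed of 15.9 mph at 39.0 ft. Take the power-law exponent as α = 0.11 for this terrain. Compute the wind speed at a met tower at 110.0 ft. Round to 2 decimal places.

17.82 mph

Power-law profile: V₂ = V₁ · (z₂/z₁)^α
V₂ = 15.9 × (110.0/39.0)^0.11 = 15.9 × (2.8205)^0.11
    = 15.9 × 1.1208 = 17.8210 mph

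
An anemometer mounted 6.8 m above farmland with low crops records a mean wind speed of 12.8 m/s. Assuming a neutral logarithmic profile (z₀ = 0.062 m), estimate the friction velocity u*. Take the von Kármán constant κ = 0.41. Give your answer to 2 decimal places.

u* ≈ 1.12 m/s

Log law: V(z) = (u*/κ) · ln(z/z₀) ⇒ u* = κ · V / ln(z/z₀)
u* = 0.41 × 12.8 / ln(6.8/0.062) = 0.41 × 12.8 / 4.6975
   = 5.2480 / 4.6975 = 1.1172 m/s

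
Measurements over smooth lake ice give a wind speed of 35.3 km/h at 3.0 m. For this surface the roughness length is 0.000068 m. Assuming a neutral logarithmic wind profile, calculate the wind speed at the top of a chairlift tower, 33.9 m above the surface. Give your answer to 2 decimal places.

Log law: V(z) ∝ ln(z/z₀), so V₂/V₁ = ln(z₂/z₀) / ln(z₁/z₀).
ln(33.9/0.000068) = 13.1194, ln(3.0/0.000068) = 10.6946
V₂ = 35.3 × 13.1194/10.6946 = 35.3 × 1.2267 = 43.3036 km/h

43.30 km/h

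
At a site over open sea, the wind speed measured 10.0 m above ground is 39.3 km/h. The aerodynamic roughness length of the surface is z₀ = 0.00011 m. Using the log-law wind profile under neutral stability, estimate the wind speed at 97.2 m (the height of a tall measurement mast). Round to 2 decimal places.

Log law: V(z) ∝ ln(z/z₀), so V₂/V₁ = ln(z₂/z₀) / ln(z₁/z₀).
ln(97.2/0.00011) = 13.6918, ln(10.0/0.00011) = 11.4176
V₂ = 39.3 × 13.6918/11.4176 = 39.3 × 1.1992 = 47.1279 km/h

47.13 km/h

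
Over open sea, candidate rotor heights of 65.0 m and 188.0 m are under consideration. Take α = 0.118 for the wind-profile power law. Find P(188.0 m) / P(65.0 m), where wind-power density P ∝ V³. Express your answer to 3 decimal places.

1.456

Speed ratio: V_B/V_A = (z_B/z_A)^α = (188.0/65.0)^0.118 = (2.8923)^0.118 = 1.13351
Power-density ratio: P_B/P_A = (V_B/V_A)³ = (1.13351)³ = 1.45640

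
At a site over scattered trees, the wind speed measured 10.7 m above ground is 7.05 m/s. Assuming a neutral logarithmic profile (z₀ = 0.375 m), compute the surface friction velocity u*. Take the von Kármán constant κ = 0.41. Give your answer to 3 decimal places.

Log law: V(z) = (u*/κ) · ln(z/z₀) ⇒ u* = κ · V / ln(z/z₀)
u* = 0.41 × 7.05 / ln(10.7/0.375) = 0.41 × 7.05 / 3.3511
   = 2.8905 / 3.3511 = 0.8626 m/s

u* ≈ 0.863 m/s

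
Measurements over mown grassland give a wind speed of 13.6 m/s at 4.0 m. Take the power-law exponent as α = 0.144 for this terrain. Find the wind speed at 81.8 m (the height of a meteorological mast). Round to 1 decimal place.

Power-law profile: V₂ = V₁ · (z₂/z₁)^α
V₂ = 13.6 × (81.8/4.0)^0.144 = 13.6 × (20.4500)^0.144
    = 13.6 × 1.5443 = 21.0029 m/s

21.0 m/s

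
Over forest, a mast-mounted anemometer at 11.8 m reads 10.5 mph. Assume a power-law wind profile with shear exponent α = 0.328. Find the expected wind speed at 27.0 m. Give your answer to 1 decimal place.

13.8 mph

Power-law profile: V₂ = V₁ · (z₂/z₁)^α
V₂ = 10.5 × (27.0/11.8)^0.328 = 10.5 × (2.2881)^0.328
    = 10.5 × 1.3119 = 13.7752 mph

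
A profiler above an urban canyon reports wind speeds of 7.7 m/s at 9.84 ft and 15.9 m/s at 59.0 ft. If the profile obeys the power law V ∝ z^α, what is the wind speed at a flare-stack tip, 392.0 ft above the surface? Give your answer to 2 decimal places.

34.23 m/s

First find α: α = ln(V₂/V₁)/ln(z₂/z₁) = ln(15.9/7.7)/ln(59.0/9.84) = 0.72510/1.79108 = 0.4048
Extrapolate from 59.0 ft to 392.0 ft: V₃ = 15.9 × (392.0/59.0)^0.4048 = 15.9 × 2.1525 = 34.2255 m/s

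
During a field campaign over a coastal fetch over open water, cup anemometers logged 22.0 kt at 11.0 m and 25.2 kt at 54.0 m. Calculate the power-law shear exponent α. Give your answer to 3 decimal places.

α ≈ 0.085

Power law: V₂/V₁ = (z₂/z₁)^α ⇒ α = ln(V₂/V₁) / ln(z₂/z₁)
α = ln(25.2/22.0) / ln(54.0/11.0) = ln(1.1455) / ln(4.9091)
  = 0.13580 / 1.59109 = 0.08535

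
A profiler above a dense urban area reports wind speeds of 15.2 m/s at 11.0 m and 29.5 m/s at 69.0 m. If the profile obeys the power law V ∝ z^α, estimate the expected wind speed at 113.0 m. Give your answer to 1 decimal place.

First find α: α = ln(V₂/V₁)/ln(z₂/z₁) = ln(29.5/15.2)/ln(69.0/11.0) = 0.66309/1.83621 = 0.3611
Extrapolate from 69.0 m to 113.0 m: V₃ = 29.5 × (113.0/69.0)^0.3611 = 29.5 × 1.1950 = 35.2521 m/s

35.3 m/s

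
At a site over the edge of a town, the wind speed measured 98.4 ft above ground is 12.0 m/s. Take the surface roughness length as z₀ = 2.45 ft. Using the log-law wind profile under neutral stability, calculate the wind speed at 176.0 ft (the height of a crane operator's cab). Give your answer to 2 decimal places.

Log law: V(z) ∝ ln(z/z₀), so V₂/V₁ = ln(z₂/z₀) / ln(z₁/z₀).
ln(176.0/2.45) = 4.2744, ln(98.4/2.45) = 3.6930
V₂ = 12.0 × 4.2744/3.6930 = 12.0 × 1.1574 = 13.8894 m/s

13.89 m/s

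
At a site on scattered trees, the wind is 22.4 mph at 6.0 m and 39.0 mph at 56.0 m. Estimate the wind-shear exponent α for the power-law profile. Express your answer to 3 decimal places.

α ≈ 0.248

Power law: V₂/V₁ = (z₂/z₁)^α ⇒ α = ln(V₂/V₁) / ln(z₂/z₁)
α = ln(39.0/22.4) / ln(56.0/6.0) = ln(1.7411) / ln(9.3333)
  = 0.55450 / 2.23359 = 0.24826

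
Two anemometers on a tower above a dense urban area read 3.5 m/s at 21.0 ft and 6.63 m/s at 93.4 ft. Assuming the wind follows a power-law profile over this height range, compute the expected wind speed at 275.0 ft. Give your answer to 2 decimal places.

10.53 m/s

First find α: α = ln(V₂/V₁)/ln(z₂/z₁) = ln(6.63/3.5)/ln(93.4/21.0) = 0.63884/1.49237 = 0.4281
Extrapolate from 93.4 ft to 275.0 ft: V₃ = 6.63 × (275.0/93.4)^0.4281 = 6.63 × 1.5877 = 10.5262 m/s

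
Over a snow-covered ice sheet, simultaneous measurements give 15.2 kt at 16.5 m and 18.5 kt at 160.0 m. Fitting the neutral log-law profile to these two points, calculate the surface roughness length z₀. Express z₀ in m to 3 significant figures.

z₀ ≈ 0.000471 m

Log law: V(z) ∝ ln(z/z₀). With r = V₁/V₂ = 15.2/18.5 = 0.82162,
r · ln(z₂/z₀) = ln(z₁/z₀) ⇒ ln z₀ = (ln z₁ − r·ln z₂)/(1 − r)
ln z₀ = (2.80336 − 0.82162×5.07517) / 0.17838 = -7.6607
z₀ = exp(-7.6607) = 0.0004710 m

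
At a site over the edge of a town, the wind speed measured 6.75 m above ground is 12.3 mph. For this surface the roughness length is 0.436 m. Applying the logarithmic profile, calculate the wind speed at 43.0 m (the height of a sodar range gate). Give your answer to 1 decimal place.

20.6 mph

Log law: V(z) ∝ ln(z/z₀), so V₂/V₁ = ln(z₂/z₀) / ln(z₁/z₀).
ln(43.0/0.436) = 4.5913, ln(6.75/0.436) = 2.7397
V₂ = 12.3 × 4.5913/2.7397 = 12.3 × 1.6759 = 20.6132 mph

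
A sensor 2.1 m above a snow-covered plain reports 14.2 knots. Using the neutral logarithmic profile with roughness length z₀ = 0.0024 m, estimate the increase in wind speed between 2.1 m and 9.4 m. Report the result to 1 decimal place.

Log law: V₂ = V₁ · ln(z₂/z₀)/ln(z₁/z₀) = 14.2 × 8.2730/6.7742 = 17.3417 knots
ΔV = 17.3417 − 14.2 = 3.1417 knots

3.1 knots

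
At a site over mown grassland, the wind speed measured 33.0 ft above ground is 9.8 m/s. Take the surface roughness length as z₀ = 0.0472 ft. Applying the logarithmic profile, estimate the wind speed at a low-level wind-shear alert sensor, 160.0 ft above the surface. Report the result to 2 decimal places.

12.16 m/s

Log law: V(z) ∝ ln(z/z₀), so V₂/V₁ = ln(z₂/z₀) / ln(z₁/z₀).
ln(160.0/0.0472) = 8.1285, ln(33.0/0.0472) = 6.5499
V₂ = 9.8 × 8.1285/6.5499 = 9.8 × 1.2410 = 12.1620 m/s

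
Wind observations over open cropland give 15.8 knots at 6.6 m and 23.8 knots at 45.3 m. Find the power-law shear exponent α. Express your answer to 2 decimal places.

Power law: V₂/V₁ = (z₂/z₁)^α ⇒ α = ln(V₂/V₁) / ln(z₂/z₁)
α = ln(23.8/15.8) / ln(45.3/6.6) = ln(1.5063) / ln(6.8636)
  = 0.40968 / 1.92624 = 0.21268

α ≈ 0.21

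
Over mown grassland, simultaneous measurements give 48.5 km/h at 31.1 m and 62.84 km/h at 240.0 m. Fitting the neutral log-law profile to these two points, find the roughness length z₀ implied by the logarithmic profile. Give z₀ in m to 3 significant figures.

z₀ ≈ 0.0310 m

Log law: V(z) ∝ ln(z/z₀). With r = V₁/V₂ = 48.5/62.84 = 0.77180,
r · ln(z₂/z₀) = ln(z₁/z₀) ⇒ ln z₀ = (ln z₁ − r·ln z₂)/(1 − r)
ln z₀ = (3.43721 − 0.77180×5.48064) / 0.22820 = -3.4740
z₀ = exp(-3.4740) = 0.03099 m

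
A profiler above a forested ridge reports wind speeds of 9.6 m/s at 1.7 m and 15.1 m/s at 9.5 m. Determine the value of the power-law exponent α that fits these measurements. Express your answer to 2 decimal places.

Power law: V₂/V₁ = (z₂/z₁)^α ⇒ α = ln(V₂/V₁) / ln(z₂/z₁)
α = ln(15.1/9.6) / ln(9.5/1.7) = ln(1.5729) / ln(5.5882)
  = 0.45293 / 1.72066 = 0.26323

α ≈ 0.26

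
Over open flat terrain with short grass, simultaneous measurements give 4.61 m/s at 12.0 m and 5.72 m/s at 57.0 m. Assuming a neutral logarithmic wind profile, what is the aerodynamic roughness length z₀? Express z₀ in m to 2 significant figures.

z₀ ≈ 0.019 m

Log law: V(z) ∝ ln(z/z₀). With r = V₁/V₂ = 4.61/5.72 = 0.80594,
r · ln(z₂/z₀) = ln(z₁/z₀) ⇒ ln z₀ = (ln z₁ − r·ln z₂)/(1 − r)
ln z₀ = (2.48491 − 0.80594×4.04305) / 0.19406 = -3.9863
z₀ = exp(-3.9863) = 0.01857 m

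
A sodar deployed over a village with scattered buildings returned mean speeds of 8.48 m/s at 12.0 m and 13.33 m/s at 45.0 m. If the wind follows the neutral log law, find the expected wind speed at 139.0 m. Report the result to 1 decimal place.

Log law: V ∝ ln(z/z₀). From the pair, with r = V₁/V₂ = 0.63616,
ln z₀ = (ln z₁ − r·ln z₂)/(1 − r) = (2.4849 − 0.63616×3.8067)/0.36384 = 0.1739 → z₀ = 1.190 m
V₃ = V₁ · ln(z₃/z₀)/ln(z₁/z₀) = 8.48 × 4.7606/2.3110 = 17.4683 m/s

17.5 m/s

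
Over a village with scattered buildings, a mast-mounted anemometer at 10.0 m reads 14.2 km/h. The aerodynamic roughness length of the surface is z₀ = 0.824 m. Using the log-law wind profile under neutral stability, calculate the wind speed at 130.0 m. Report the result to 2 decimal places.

Log law: V(z) ∝ ln(z/z₀), so V₂/V₁ = ln(z₂/z₀) / ln(z₁/z₀).
ln(130.0/0.824) = 5.0611, ln(10.0/0.824) = 2.4962
V₂ = 14.2 × 5.0611/2.4962 = 14.2 × 2.0276 = 28.7913 km/h

28.79 km/h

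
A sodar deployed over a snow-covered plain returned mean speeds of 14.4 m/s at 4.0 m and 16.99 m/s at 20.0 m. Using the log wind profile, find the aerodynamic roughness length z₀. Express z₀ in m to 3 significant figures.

z₀ ≈ 0.000520 m

Log law: V(z) ∝ ln(z/z₀). With r = V₁/V₂ = 14.4/16.99 = 0.84756,
r · ln(z₂/z₀) = ln(z₁/z₀) ⇒ ln z₀ = (ln z₁ − r·ln z₂)/(1 − r)
ln z₀ = (1.38629 − 0.84756×2.99573) / 0.15244 = -7.5619
z₀ = exp(-7.5619) = 0.0005199 m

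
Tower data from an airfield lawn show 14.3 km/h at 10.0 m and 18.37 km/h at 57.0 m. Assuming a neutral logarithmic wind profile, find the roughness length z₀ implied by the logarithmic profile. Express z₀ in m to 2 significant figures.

Log law: V(z) ∝ ln(z/z₀). With r = V₁/V₂ = 14.3/18.37 = 0.77844,
r · ln(z₂/z₀) = ln(z₁/z₀) ⇒ ln z₀ = (ln z₁ − r·ln z₂)/(1 − r)
ln z₀ = (2.30259 − 0.77844×4.04305) / 0.22156 = -3.8126
z₀ = exp(-3.8126) = 0.02209 m

z₀ ≈ 0.022 m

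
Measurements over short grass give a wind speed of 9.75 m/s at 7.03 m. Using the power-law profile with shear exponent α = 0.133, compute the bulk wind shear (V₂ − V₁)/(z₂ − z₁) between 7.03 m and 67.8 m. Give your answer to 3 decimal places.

0.056 m/s/m

Power law: V₂ = V₁ · (z₂/z₁)^α = 9.75 × (9.6444)^0.133 = 13.1799 m/s
ΔV/Δz = (13.1799 − 9.75)/(67.8 − 7.03) = 3.4299/60.7700 = 0.05644 m/s/m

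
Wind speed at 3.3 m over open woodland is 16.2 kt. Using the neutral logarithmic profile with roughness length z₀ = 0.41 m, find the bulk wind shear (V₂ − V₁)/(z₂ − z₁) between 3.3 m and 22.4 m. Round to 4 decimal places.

0.7789 kt/m

Log law: V₂ = V₁ · ln(z₂/z₀)/ln(z₁/z₀) = 16.2 × 4.0007/2.0855 = 31.0765 kt
ΔV/Δz = (31.0765 − 16.2)/(22.4 − 3.3) = 14.8765/19.1000 = 0.77887 kt/m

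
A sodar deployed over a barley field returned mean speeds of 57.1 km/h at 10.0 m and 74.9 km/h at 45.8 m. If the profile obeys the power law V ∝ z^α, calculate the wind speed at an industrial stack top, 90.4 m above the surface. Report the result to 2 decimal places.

First find α: α = ln(V₂/V₁)/ln(z₂/z₁) = ln(74.9/57.1)/ln(45.8/10.0) = 0.27135/1.52170 = 0.1783
Extrapolate from 45.8 m to 90.4 m: V₃ = 74.9 × (90.4/45.8)^0.1783 = 74.9 × 1.1289 = 84.5552 km/h

84.56 km/h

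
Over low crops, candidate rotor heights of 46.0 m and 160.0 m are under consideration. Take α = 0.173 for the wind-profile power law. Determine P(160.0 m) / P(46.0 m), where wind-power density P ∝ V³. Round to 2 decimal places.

Speed ratio: V_B/V_A = (z_B/z_A)^α = (160.0/46.0)^0.173 = (3.4783)^0.173 = 1.24067
Power-density ratio: P_B/P_A = (V_B/V_A)³ = (1.24067)³ = 1.90971

1.91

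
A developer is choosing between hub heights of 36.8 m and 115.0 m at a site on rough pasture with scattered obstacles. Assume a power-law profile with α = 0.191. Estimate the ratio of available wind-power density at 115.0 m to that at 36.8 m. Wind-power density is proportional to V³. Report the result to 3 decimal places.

1.921

Speed ratio: V_B/V_A = (z_B/z_A)^α = (115.0/36.8)^0.191 = (3.1250)^0.191 = 1.24313
Power-density ratio: P_B/P_A = (V_B/V_A)³ = (1.24313)³ = 1.92110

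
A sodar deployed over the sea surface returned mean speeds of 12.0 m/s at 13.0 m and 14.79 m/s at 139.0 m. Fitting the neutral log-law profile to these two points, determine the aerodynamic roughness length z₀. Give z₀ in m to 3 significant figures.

Log law: V(z) ∝ ln(z/z₀). With r = V₁/V₂ = 12.0/14.79 = 0.81136,
r · ln(z₂/z₀) = ln(z₁/z₀) ⇒ ln z₀ = (ln z₁ − r·ln z₂)/(1 − r)
ln z₀ = (2.56495 − 0.81136×4.93447) / 0.18864 = -7.6266
z₀ = exp(-7.6266) = 0.0004873 m

z₀ ≈ 0.000487 m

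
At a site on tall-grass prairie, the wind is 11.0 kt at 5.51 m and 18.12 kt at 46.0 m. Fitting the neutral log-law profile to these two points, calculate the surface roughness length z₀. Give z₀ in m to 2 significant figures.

Log law: V(z) ∝ ln(z/z₀). With r = V₁/V₂ = 11.0/18.12 = 0.60706,
r · ln(z₂/z₀) = ln(z₁/z₀) ⇒ ln z₀ = (ln z₁ − r·ln z₂)/(1 − r)
ln z₀ = (1.70656 − 0.60706×3.82864) / 0.39294 = -1.5719
z₀ = exp(-1.5719) = 0.2076 m

z₀ ≈ 0.21 m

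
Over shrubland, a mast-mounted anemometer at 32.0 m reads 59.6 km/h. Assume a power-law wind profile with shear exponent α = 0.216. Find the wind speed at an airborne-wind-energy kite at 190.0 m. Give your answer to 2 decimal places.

87.57 km/h

Power-law profile: V₂ = V₁ · (z₂/z₁)^α
V₂ = 59.6 × (190.0/32.0)^0.216 = 59.6 × (5.9375)^0.216
    = 59.6 × 1.4693 = 87.5678 km/h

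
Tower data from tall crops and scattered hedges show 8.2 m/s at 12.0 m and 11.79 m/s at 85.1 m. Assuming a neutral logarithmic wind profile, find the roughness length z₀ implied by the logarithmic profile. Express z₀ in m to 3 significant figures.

Log law: V(z) ∝ ln(z/z₀). With r = V₁/V₂ = 8.2/11.79 = 0.69550,
r · ln(z₂/z₀) = ln(z₁/z₀) ⇒ ln z₀ = (ln z₁ − r·ln z₂)/(1 − r)
ln z₀ = (2.48491 − 0.69550×4.44383) / 0.30450 = -1.9895
z₀ = exp(-1.9895) = 0.1368 m

z₀ ≈ 0.137 m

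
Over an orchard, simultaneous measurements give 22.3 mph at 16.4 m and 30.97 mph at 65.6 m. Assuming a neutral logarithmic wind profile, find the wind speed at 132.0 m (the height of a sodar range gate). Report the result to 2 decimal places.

Log law: V ∝ ln(z/z₀). From the pair, with r = V₁/V₂ = 0.72005,
ln z₀ = (ln z₁ − r·ln z₂)/(1 − r) = (2.7973 − 0.72005×4.1836)/0.27995 = -0.7684 → z₀ = 0.4638 m
V₃ = V₁ · ln(z₃/z₀)/ln(z₁/z₀) = 22.3 × 5.6512/3.5657 = 35.3430 mph

35.34 mph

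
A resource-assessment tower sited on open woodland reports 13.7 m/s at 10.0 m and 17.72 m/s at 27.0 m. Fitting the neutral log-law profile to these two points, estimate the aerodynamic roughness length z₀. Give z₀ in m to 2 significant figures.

z₀ ≈ 0.34 m

Log law: V(z) ∝ ln(z/z₀). With r = V₁/V₂ = 13.7/17.72 = 0.77314,
r · ln(z₂/z₀) = ln(z₁/z₀) ⇒ ln z₀ = (ln z₁ − r·ln z₂)/(1 − r)
ln z₀ = (2.30259 − 0.77314×3.29584) / 0.22686 = -1.0824
z₀ = exp(-1.0824) = 0.3388 m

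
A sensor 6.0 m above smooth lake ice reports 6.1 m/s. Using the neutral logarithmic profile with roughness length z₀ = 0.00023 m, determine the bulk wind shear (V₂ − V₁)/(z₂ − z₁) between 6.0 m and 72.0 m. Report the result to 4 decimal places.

Log law: V₂ = V₁ · ln(z₂/z₀)/ln(z₁/z₀) = 6.1 × 12.6541/10.1692 = 7.5906 m/s
ΔV/Δz = (7.5906 − 6.1)/(72.0 − 6.0) = 1.4906/66.0000 = 0.02258 m/s/m

0.0226 m/s/m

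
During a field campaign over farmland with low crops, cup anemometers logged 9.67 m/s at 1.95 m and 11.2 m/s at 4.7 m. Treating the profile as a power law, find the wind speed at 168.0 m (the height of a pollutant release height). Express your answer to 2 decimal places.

20.35 m/s

First find α: α = ln(V₂/V₁)/ln(z₂/z₁) = ln(11.2/9.67)/ln(4.7/1.95) = 0.14689/0.87973 = 0.1670
Extrapolate from 4.7 m to 168.0 m: V₃ = 11.2 × (168.0/4.7)^0.1670 = 11.2 × 1.8169 = 20.3494 m/s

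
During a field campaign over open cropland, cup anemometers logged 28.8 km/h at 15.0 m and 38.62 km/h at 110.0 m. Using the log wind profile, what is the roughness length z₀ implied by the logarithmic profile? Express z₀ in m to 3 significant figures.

Log law: V(z) ∝ ln(z/z₀). With r = V₁/V₂ = 28.8/38.62 = 0.74573,
r · ln(z₂/z₀) = ln(z₁/z₀) ⇒ ln z₀ = (ln z₁ − r·ln z₂)/(1 − r)
ln z₀ = (2.70805 − 0.74573×4.70048) / 0.25427 = -3.1353
z₀ = exp(-3.1353) = 0.04349 m

z₀ ≈ 0.0435 m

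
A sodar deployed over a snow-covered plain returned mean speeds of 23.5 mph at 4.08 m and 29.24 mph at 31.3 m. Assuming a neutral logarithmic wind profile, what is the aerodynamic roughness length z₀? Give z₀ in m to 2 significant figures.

z₀ ≈ 0.00097 m

Log law: V(z) ∝ ln(z/z₀). With r = V₁/V₂ = 23.5/29.24 = 0.80369,
r · ln(z₂/z₀) = ln(z₁/z₀) ⇒ ln z₀ = (ln z₁ − r·ln z₂)/(1 − r)
ln z₀ = (1.40610 − 0.80369×3.44362) / 0.19631 = -6.9357
z₀ = exp(-6.9357) = 0.0009725 m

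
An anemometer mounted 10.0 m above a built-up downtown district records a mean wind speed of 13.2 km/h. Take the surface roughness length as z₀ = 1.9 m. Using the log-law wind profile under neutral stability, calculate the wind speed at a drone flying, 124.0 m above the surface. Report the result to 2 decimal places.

33.21 km/h

Log law: V(z) ∝ ln(z/z₀), so V₂/V₁ = ln(z₂/z₀) / ln(z₁/z₀).
ln(124.0/1.9) = 4.1784, ln(10.0/1.9) = 1.6607
V₂ = 13.2 × 4.1784/1.6607 = 13.2 × 2.5160 = 33.2114 km/h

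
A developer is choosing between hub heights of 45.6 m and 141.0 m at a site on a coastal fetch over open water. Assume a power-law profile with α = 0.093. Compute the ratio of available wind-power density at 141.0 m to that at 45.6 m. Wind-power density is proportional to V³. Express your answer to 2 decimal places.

Speed ratio: V_B/V_A = (z_B/z_A)^α = (141.0/45.6)^0.093 = (3.0921)^0.093 = 1.11069
Power-density ratio: P_B/P_A = (V_B/V_A)³ = (1.11069)³ = 1.37019

1.37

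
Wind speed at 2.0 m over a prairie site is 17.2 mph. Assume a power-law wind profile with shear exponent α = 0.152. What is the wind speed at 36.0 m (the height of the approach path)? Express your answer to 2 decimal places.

26.69 mph

Power-law profile: V₂ = V₁ · (z₂/z₁)^α
V₂ = 17.2 × (36.0/2.0)^0.152 = 17.2 × (18.0000)^0.152
    = 17.2 × 1.5517 = 26.6889 mph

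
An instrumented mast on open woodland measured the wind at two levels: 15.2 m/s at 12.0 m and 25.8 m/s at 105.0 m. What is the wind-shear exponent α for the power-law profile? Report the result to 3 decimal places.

Power law: V₂/V₁ = (z₂/z₁)^α ⇒ α = ln(V₂/V₁) / ln(z₂/z₁)
α = ln(25.8/15.2) / ln(105.0/12.0) = ln(1.6974) / ln(8.7500)
  = 0.52908 / 2.16905 = 0.24392

α ≈ 0.244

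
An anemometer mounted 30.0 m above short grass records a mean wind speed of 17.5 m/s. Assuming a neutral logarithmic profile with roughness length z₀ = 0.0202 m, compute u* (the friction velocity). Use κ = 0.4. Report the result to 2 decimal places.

Log law: V(z) = (u*/κ) · ln(z/z₀) ⇒ u* = κ · V / ln(z/z₀)
u* = 0.4 × 17.5 / ln(30.0/0.0202) = 0.4 × 17.5 / 7.3033
   = 7.0000 / 7.3033 = 0.9585 m/s

u* ≈ 0.96 m/s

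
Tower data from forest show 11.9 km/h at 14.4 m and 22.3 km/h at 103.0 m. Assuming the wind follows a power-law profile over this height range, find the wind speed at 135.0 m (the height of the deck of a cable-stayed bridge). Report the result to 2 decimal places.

First find α: α = ln(V₂/V₁)/ln(z₂/z₁) = ln(22.3/11.9)/ln(103.0/14.4) = 0.62805/1.96750 = 0.3192
Extrapolate from 103.0 m to 135.0 m: V₃ = 22.3 × (135.0/103.0)^0.3192 = 22.3 × 1.0902 = 24.3115 km/h

24.31 km/h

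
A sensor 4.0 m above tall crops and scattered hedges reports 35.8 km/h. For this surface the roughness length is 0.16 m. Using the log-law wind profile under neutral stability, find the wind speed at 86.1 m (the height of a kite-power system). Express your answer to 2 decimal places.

69.94 km/h

Log law: V(z) ∝ ln(z/z₀), so V₂/V₁ = ln(z₂/z₀) / ln(z₁/z₀).
ln(86.1/0.16) = 6.2881, ln(4.0/0.16) = 3.2189
V₂ = 35.8 × 6.2881/3.2189 = 35.8 × 1.9535 = 69.9355 km/h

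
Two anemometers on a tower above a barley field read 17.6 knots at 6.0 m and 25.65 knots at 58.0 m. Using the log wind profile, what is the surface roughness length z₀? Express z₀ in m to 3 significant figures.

z₀ ≈ 0.0421 m

Log law: V(z) ∝ ln(z/z₀). With r = V₁/V₂ = 17.6/25.65 = 0.68616,
r · ln(z₂/z₀) = ln(z₁/z₀) ⇒ ln z₀ = (ln z₁ − r·ln z₂)/(1 − r)
ln z₀ = (1.79176 − 0.68616×4.06044) / 0.31384 = -3.1683
z₀ = exp(-3.1683) = 0.04207 m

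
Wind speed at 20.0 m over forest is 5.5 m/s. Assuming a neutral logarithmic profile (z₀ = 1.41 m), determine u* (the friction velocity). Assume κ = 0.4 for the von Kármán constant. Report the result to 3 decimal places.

u* ≈ 0.830 m/s

Log law: V(z) = (u*/κ) · ln(z/z₀) ⇒ u* = κ · V / ln(z/z₀)
u* = 0.4 × 5.5 / ln(20.0/1.41) = 0.4 × 5.5 / 2.6521
   = 2.2000 / 2.6521 = 0.8295 m/s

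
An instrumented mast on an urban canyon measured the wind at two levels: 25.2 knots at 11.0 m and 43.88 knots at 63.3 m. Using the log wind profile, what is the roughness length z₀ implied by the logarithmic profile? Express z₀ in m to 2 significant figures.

z₀ ≈ 1.0 m

Log law: V(z) ∝ ln(z/z₀). With r = V₁/V₂ = 25.2/43.88 = 0.57429,
r · ln(z₂/z₀) = ln(z₁/z₀) ⇒ ln z₀ = (ln z₁ − r·ln z₂)/(1 − r)
ln z₀ = (2.39790 − 0.57429×4.14789) / 0.42571 = 0.0371
z₀ = exp(0.0371) = 1.038 m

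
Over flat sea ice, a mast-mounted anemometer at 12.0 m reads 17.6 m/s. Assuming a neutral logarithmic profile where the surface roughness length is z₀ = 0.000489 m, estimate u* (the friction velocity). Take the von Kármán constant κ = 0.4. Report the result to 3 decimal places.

Log law: V(z) = (u*/κ) · ln(z/z₀) ⇒ u* = κ · V / ln(z/z₀)
u* = 0.4 × 17.6 / ln(12.0/0.000489) = 0.4 × 17.6 / 10.1081
   = 7.0400 / 10.1081 = 0.6965 m/s

u* ≈ 0.696 m/s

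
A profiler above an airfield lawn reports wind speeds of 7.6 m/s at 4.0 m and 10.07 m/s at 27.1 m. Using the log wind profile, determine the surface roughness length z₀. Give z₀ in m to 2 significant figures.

z₀ ≈ 0.011 m

Log law: V(z) ∝ ln(z/z₀). With r = V₁/V₂ = 7.6/10.07 = 0.75472,
r · ln(z₂/z₀) = ln(z₁/z₀) ⇒ ln z₀ = (ln z₁ − r·ln z₂)/(1 − r)
ln z₀ = (1.38629 − 0.75472×3.29953) / 0.24528 = -4.5006
z₀ = exp(-4.5006) = 0.01110 m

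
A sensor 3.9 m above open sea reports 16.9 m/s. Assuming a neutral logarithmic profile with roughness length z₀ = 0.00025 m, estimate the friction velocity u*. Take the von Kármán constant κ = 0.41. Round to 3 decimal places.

u* ≈ 0.718 m/s

Log law: V(z) = (u*/κ) · ln(z/z₀) ⇒ u* = κ · V / ln(z/z₀)
u* = 0.41 × 16.9 / ln(3.9/0.00025) = 0.41 × 16.9 / 9.6550
   = 6.9290 / 9.6550 = 0.7177 m/s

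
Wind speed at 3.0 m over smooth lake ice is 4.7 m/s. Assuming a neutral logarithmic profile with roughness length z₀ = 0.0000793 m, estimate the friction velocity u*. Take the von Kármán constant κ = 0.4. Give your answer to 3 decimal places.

Log law: V(z) = (u*/κ) · ln(z/z₀) ⇒ u* = κ · V / ln(z/z₀)
u* = 0.4 × 4.7 / ln(3.0/0.0000793) = 0.4 × 4.7 / 10.5409
   = 1.8800 / 10.5409 = 0.1784 m/s

u* ≈ 0.178 m/s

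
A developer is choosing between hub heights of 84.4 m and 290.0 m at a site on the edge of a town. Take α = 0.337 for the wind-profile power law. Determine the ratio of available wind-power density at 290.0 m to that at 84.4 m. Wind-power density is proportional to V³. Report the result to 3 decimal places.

Speed ratio: V_B/V_A = (z_B/z_A)^α = (290.0/84.4)^0.337 = (3.4360)^0.337 = 1.51583
Power-density ratio: P_B/P_A = (V_B/V_A)³ = (1.51583)³ = 3.48299

3.483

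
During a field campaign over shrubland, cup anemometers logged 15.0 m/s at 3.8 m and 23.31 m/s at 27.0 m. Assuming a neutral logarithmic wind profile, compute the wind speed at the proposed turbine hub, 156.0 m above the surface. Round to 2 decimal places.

Log law: V ∝ ln(z/z₀). From the pair, with r = V₁/V₂ = 0.64350,
ln z₀ = (ln z₁ − r·ln z₂)/(1 − r) = (1.3350 − 0.64350×3.2958)/0.35650 = -2.2044 → z₀ = 0.1103 m
V₃ = V₁ · ln(z₃/z₀)/ln(z₁/z₀) = 15.0 × 7.2543/3.5394 = 30.7435 m/s

30.74 m/s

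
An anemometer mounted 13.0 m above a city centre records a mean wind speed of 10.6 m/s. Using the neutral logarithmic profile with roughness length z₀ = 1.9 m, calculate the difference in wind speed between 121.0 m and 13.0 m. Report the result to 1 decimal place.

Log law: V₂ = V₁ · ln(z₂/z₀)/ln(z₁/z₀) = 10.6 × 4.1539/1.9231 = 22.8963 m/s
ΔV = 22.8963 − 10.6 = 12.2963 m/s

12.3 m/s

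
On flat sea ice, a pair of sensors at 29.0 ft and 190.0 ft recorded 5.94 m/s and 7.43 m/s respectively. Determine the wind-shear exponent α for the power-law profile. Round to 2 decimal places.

α ≈ 0.12

Power law: V₂/V₁ = (z₂/z₁)^α ⇒ α = ln(V₂/V₁) / ln(z₂/z₁)
α = ln(7.43/5.94) / ln(190.0/29.0) = ln(1.2508) / ln(6.5517)
  = 0.22382 / 1.87973 = 0.11907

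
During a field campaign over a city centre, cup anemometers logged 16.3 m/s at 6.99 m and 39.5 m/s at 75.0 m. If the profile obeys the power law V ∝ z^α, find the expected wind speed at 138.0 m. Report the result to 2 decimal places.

First find α: α = ln(V₂/V₁)/ln(z₂/z₁) = ln(39.5/16.3)/ln(75.0/6.99) = 0.88514/2.37301 = 0.3730
Extrapolate from 75.0 m to 138.0 m: V₃ = 39.5 × (138.0/75.0)^0.3730 = 39.5 × 1.2554 = 49.5878 m/s

49.59 m/s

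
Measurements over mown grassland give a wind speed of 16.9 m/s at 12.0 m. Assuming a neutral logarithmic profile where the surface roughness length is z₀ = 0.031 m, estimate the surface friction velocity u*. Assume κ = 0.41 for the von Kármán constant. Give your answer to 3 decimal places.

Log law: V(z) = (u*/κ) · ln(z/z₀) ⇒ u* = κ · V / ln(z/z₀)
u* = 0.41 × 16.9 / ln(12.0/0.031) = 0.41 × 16.9 / 5.9587
   = 6.9290 / 5.9587 = 1.1628 m/s

u* ≈ 1.163 m/s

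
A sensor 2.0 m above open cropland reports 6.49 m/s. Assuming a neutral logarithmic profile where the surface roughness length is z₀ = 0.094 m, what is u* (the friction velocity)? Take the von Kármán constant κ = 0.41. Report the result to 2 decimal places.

u* ≈ 0.87 m/s

Log law: V(z) = (u*/κ) · ln(z/z₀) ⇒ u* = κ · V / ln(z/z₀)
u* = 0.41 × 6.49 / ln(2.0/0.094) = 0.41 × 6.49 / 3.0576
   = 2.6609 / 3.0576 = 0.8703 m/s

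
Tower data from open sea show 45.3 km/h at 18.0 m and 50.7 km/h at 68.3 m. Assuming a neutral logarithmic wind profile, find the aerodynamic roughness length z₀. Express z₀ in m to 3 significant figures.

z₀ ≈ 0.000249 m

Log law: V(z) ∝ ln(z/z₀). With r = V₁/V₂ = 45.3/50.7 = 0.89349,
r · ln(z₂/z₀) = ln(z₁/z₀) ⇒ ln z₀ = (ln z₁ − r·ln z₂)/(1 − r)
ln z₀ = (2.89037 − 0.89349×4.22391) / 0.10651 = -8.2965
z₀ = exp(-8.2965) = 0.0002494 m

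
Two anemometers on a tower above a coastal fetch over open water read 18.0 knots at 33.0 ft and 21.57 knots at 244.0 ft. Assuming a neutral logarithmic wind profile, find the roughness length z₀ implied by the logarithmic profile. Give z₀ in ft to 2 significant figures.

z₀ ≈ 0.0014 ft

Log law: V(z) ∝ ln(z/z₀). With r = V₁/V₂ = 18.0/21.57 = 0.83449,
r · ln(z₂/z₀) = ln(z₁/z₀) ⇒ ln z₀ = (ln z₁ − r·ln z₂)/(1 − r)
ln z₀ = (3.49651 − 0.83449×5.49717) / 0.16551 = -6.5909
z₀ = exp(-6.5909) = 0.001373 ft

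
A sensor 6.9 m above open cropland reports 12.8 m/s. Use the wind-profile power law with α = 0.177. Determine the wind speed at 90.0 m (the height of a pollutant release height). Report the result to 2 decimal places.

20.17 m/s

Power-law profile: V₂ = V₁ · (z₂/z₁)^α
V₂ = 12.8 × (90.0/6.9)^0.177 = 12.8 × (13.0435)^0.177
    = 12.8 × 1.5755 = 20.1667 m/s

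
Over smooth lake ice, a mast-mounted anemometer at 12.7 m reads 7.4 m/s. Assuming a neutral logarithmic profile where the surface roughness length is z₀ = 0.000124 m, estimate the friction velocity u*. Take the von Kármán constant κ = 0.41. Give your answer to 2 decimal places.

Log law: V(z) = (u*/κ) · ln(z/z₀) ⇒ u* = κ · V / ln(z/z₀)
u* = 0.41 × 7.4 / ln(12.7/0.000124) = 0.41 × 7.4 / 11.5368
   = 3.0340 / 11.5368 = 0.2630 m/s

u* ≈ 0.26 m/s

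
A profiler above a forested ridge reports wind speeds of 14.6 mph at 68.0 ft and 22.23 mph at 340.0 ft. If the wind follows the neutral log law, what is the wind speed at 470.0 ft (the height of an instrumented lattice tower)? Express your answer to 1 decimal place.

23.8 mph

Log law: V ∝ ln(z/z₀). From the pair, with r = V₁/V₂ = 0.65677,
ln z₀ = (ln z₁ − r·ln z₂)/(1 − r) = (4.2195 − 0.65677×5.8289)/0.34323 = 1.1398 → z₀ = 3.126 ft
V₃ = V₁ · ln(z₃/z₀)/ln(z₁/z₀) = 14.6 × 5.0129/3.0797 = 23.7650 mph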